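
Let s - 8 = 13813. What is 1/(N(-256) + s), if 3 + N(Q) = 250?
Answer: 1/14068 ≈ 7.1083e-5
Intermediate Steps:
s = 13821 (s = 8 + 13813 = 13821)
N(Q) = 247 (N(Q) = -3 + 250 = 247)
1/(N(-256) + s) = 1/(247 + 13821) = 1/14068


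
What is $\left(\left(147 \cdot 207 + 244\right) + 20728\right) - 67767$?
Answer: $-16366$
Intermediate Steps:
$\left(\left(147 \cdot 207 + 244\right) + 20728\right) - 67767 = \left(\left(30429 + 244\right) + 20728\right) - 67767 = \left(30673 + 20728\right) - 67767 = 51401 - 67767 = -16366$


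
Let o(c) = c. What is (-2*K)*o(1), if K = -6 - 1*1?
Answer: 14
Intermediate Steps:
K = -7 (K = -6 - 1 = -7)
(-2*K)*o(1) = -2*(-7)*1 = 14*1 = 14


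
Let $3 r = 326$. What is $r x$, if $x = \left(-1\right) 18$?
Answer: $-1956$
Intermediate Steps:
$r = \frac{326}{3}$ ($r = \frac{1}{3} \cdot 326 = \frac{326}{3} \approx 108.67$)
$x = -18$
$r x = \frac{326}{3} \left(-18\right) = -1956$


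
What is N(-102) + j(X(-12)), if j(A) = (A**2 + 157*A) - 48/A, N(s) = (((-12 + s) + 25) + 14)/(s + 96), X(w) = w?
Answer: -3447/2 ≈ -1723.5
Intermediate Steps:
N(s) = (27 + s)/(96 + s) (N(s) = ((13 + s) + 14)/(96 + s) = (27 + s)/(96 + s))
j(A) = A**2 - 48/A + 157*A
N(-102) + j(X(-12)) = (27 - 102)/(96 - 102) + (-48 + (-12)**2*(157 - 12))/(-12) = -75/(-6) - (-48 + 144*145)/12 = -1/6*(-75) - (-48 + 20880)/12 = 25/2 - 1/12*20832 = 25/2 - 1736 = -3447/2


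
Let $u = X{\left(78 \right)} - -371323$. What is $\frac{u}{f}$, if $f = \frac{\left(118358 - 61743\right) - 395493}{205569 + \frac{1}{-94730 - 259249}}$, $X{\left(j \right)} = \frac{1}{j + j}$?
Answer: $- \frac{2107567932617860225}{9356544253836} \approx -2.2525 \cdot 10^{5}$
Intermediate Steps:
$X{\left(j \right)} = \frac{1}{2 j}$
$u = \frac{57926389}{156}$ ($u = \frac{1}{2 \cdot 78} - -371323 = \frac{1}{2} \cdot \frac{1}{78} + 371323 = \frac{1}{156} + 371323 = \frac{57926389}{156} \approx 3.7132 \cdot 10^{5}$)
$f = - \frac{59977847781}{36383554525}$ ($f = \frac{56615 - 395493}{205569 + \frac{1}{-353979}} = - \frac{338878}{205569 - \frac{1}{353979}} = - \frac{338878}{\frac{72767109050}{353979}} = \left(-338878\right) \frac{353979}{72767109050} = - \frac{59977847781}{36383554525} \approx -1.6485$)
$\frac{u}{f} = \frac{57926389}{156 \left(- \frac{59977847781}{36383554525}\right)} = \frac{57926389}{156} \left(- \frac{36383554525}{59977847781}\right) = - \frac{2107567932617860225}{9356544253836}$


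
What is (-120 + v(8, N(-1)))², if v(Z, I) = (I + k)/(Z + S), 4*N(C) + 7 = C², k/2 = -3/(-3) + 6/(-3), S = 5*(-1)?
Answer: 528529/36 ≈ 14681.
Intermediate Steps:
S = -5
k = -2 (k = 2*(-3/(-3) + 6/(-3)) = 2*(-3*(-⅓) + 6*(-⅓)) = 2*(1 - 2) = 2*(-1) = -2)
N(C) = -7/4 + C²/4
v(Z, I) = (-2 + I)/(-5 + Z) (v(Z, I) = (I - 2)/(Z - 5) = (-2 + I)/(-5 + Z))
(-120 + v(8, N(-1)))² = (-120 + (-2 + (-7/4 + (¼)*(-1)²))/(-5 + 8))² = (-120 + (-2 + (-7/4 + (¼)*1))/3)² = (-120 + (-2 + (-7/4 + ¼))/3)² = (-120 + (-2 - 3/2)/3)² = (-120 + (⅓)*(-7/2))² = (-120 - 7/6)² = (-727/6)² = 528529/36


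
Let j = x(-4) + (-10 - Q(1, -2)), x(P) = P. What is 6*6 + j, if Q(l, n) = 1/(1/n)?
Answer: 24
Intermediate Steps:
Q(l, n) = n
j = -12 (j = -4 + (-10 - 1*(-2)) = -4 + (-10 + 2) = -4 - 8 = -12)
6*6 + j = 6*6 - 12 = 36 - 12 = 24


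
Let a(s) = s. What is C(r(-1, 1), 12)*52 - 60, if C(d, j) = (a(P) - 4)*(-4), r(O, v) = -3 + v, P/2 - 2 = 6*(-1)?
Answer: 2436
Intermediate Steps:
P = -8 (P = 4 + 2*(6*(-1)) = 4 + 2*(-6) = 4 - 12 = -8)
C(d, j) = 48 (C(d, j) = (-8 - 4)*(-4) = -12*(-4) = 48)
C(r(-1, 1), 12)*52 - 60 = 48*52 - 60 = 2496 - 60 = 2436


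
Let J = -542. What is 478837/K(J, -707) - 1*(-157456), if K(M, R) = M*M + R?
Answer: 46144061829/293057 ≈ 1.5746e+5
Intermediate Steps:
K(M, R) = R + M² (K(M, R) = M² + R = R + M²)
478837/K(J, -707) - 1*(-157456) = 478837/(-707 + (-542)²) - 1*(-157456) = 478837/(-707 + 293764) + 157456 = 478837/293057 + 157456 = 46144061829/293057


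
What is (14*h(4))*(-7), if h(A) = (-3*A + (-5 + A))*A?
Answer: 5096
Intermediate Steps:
h(A) = A*(-5 - 2*A) (h(A) = (-5 - 2*A)*A = A*(-5 - 2*A))
(14*h(4))*(-7) = (14*(-1*4*(5 + 2*4)))*(-7) = (14*(-1*4*(5 + 8)))*(-7) = (14*(-1*4*13))*(-7) = (14*(-52))*(-7) = -728*(-7) = 5096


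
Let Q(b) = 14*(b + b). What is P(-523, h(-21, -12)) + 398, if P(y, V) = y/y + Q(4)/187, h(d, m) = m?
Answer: 74725/187 ≈ 399.60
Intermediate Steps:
Q(b) = 28*b (Q(b) = 14*(2*b) = 28*b)
P(y, V) = 299/187 (P(y, V) = y/y + (28*4)/187 = 1 + 112*(1/187) = 1 + 112/187 = 299/187)
P(-523, h(-21, -12)) + 398 = 299/187 + 398 = 74725/187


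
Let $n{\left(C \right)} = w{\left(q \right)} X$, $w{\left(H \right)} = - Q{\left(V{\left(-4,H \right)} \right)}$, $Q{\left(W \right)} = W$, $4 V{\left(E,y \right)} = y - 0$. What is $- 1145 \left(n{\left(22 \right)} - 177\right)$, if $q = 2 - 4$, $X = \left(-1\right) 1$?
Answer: $\frac{406475}{2} \approx 2.0324 \cdot 10^{5}$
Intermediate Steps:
$V{\left(E,y \right)} = \frac{y}{4}$ ($V{\left(E,y \right)} = \frac{y - 0}{4} = \frac{y + 0}{4} = \frac{y}{4}$)
$X = -1$
$q = -2$
$w{\left(H \right)} = - \frac{H}{4}$
$n{\left(C \right)} = - \frac{1}{2}$ ($n{\left(C \right)} = \left(- \frac{1}{4}\right) \left(-2\right) \left(-1\right) = \frac{1}{2} \left(-1\right) = - \frac{1}{2}$)
$- 1145 \left(n{\left(22 \right)} - 177\right) = - 1145 \left(- \frac{1}{2} - 177\right) = \left(-1145\right) \left(- \frac{355}{2}\right) = \frac{406475}{2}$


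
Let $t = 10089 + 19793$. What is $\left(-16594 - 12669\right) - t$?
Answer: $-59145$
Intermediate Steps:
$t = 29882$
$\left(-16594 - 12669\right) - t = \left(-16594 - 12669\right) - 29882 = -29263 - 29882 = -59145$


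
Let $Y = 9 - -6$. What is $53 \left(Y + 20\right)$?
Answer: $1855$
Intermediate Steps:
$Y = 15$ ($Y = 9 + 6 = 15$)
$53 \left(Y + 20\right) = 53 \left(15 + 20\right) = 53 \cdot 35 = 1855$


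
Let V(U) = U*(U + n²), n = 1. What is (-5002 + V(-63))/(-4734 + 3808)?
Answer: 548/463 ≈ 1.1836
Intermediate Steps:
V(U) = U*(1 + U) (V(U) = U*(U + 1²) = U*(U + 1) = U*(1 + U))
(-5002 + V(-63))/(-4734 + 3808) = (-5002 - 63*(1 - 63))/(-4734 + 3808) = (-5002 - 63*(-62))/(-926) = (-5002 + 3906)*(-1/926) = -1096*(-1/926) = 548/463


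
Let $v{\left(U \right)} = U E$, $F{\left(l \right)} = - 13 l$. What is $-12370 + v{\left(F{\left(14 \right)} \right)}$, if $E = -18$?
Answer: $-9094$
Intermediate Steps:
$v{\left(U \right)} = - 18 U$ ($v{\left(U \right)} = U \left(-18\right) = - 18 U$)
$-12370 + v{\left(F{\left(14 \right)} \right)} = -12370 - 18 \left(\left(-13\right) 14\right) = -12370 - -3276 = -12370 + 3276 = -9094$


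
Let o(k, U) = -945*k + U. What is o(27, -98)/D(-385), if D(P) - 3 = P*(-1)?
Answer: -25613/388 ≈ -66.013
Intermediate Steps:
D(P) = 3 - P (D(P) = 3 + P*(-1) = 3 - P)
o(k, U) = U - 945*k
o(27, -98)/D(-385) = (-98 - 945*27)/(3 - 1*(-385)) = (-98 - 25515)/(3 + 385) = -25613/388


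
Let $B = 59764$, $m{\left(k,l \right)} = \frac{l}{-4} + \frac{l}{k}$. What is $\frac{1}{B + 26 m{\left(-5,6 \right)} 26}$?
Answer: $\frac{5}{289694} \approx 1.726 \cdot 10^{-5}$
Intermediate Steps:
$m{\left(k,l \right)} = - \frac{l}{4} + \frac{l}{k}$ ($m{\left(k,l \right)} = l \left(- \frac{1}{4}\right) + \frac{l}{k} = - \frac{l}{4} + \frac{l}{k}$)
$\frac{1}{B + 26 m{\left(-5,6 \right)} 26} = \frac{1}{59764 + 26 \left(\left(- \frac{1}{4}\right) 6 + \frac{6}{-5}\right) 26} = \frac{1}{59764 + 26 \left(- \frac{3}{2} + 6 \left(- \frac{1}{5}\right)\right) 26} = \frac{1}{59764 + 26 \left(- \frac{3}{2} - \frac{6}{5}\right) 26} = \frac{1}{59764 + 26 \left(- \frac{27}{10}\right) 26} = \frac{1}{59764 - \frac{9126}{5}} = \frac{1}{\frac{289694}{5}} = \frac{5}{289694}$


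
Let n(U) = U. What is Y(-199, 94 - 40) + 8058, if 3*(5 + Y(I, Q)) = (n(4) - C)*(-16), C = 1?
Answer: 8037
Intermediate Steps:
Y(I, Q) = -21 (Y(I, Q) = -5 + ((4 - 1*1)*(-16))/3 = -5 + ((4 - 1)*(-16))/3 = -5 + (3*(-16))/3 = -5 + (1/3)*(-48) = -5 - 16 = -21)
Y(-199, 94 - 40) + 8058 = -21 + 8058 = 8037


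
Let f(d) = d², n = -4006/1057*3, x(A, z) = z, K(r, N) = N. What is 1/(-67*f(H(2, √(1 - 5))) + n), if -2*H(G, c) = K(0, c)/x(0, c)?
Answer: -4228/118891 ≈ -0.035562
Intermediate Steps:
n = -12018/1057 (n = -4006*1/1057*3 = -4006/1057*3 = -12018/1057 ≈ -11.370)
H(G, c) = -½ (H(G, c) = -c/(2*c) = -½*1 = -½)
1/(-67*f(H(2, √(1 - 5))) + n) = 1/(-67*(-½)² - 12018/1057) = 1/(-67*¼ - 12018/1057) = 1/(-67/4 - 12018/1057) = 1/(-118891/4228) = -4228/118891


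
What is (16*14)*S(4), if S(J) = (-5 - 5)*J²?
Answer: -35840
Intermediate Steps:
S(J) = -10*J²
(16*14)*S(4) = (16*14)*(-10*4²) = 224*(-10*16) = 224*(-160) = -35840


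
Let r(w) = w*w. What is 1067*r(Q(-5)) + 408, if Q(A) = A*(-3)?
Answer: 240483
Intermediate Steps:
Q(A) = -3*A
r(w) = w²
1067*r(Q(-5)) + 408 = 1067*(-3*(-5))² + 408 = 1067*15² + 408 = 1067*225 + 408 = 240075 + 408 = 240483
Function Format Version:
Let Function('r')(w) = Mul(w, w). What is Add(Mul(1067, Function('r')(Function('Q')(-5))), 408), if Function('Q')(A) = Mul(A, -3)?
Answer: 240483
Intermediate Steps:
Function('Q')(A) = Mul(-3, A)
Function('r')(w) = Pow(w, 2)
Add(Mul(1067, Function('r')(Function('Q')(-5))), 408) = Add(Mul(1067, Pow(Mul(-3, -5), 2)), 408) = Add(Mul(1067, Pow(15, 2)), 408) = Add(Mul(1067, 225), 408) = Add(240075, 408) = 240483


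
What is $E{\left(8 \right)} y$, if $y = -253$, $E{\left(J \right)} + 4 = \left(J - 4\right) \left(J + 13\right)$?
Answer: $-20240$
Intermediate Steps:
$E{\left(J \right)} = -4 + \left(-4 + J\right) \left(13 + J\right)$ ($E{\left(J \right)} = -4 + \left(J - 4\right) \left(J + 13\right) = -4 + \left(-4 + J\right) \left(13 + J\right)$)
$E{\left(8 \right)} y = \left(-56 + 8^{2} + 9 \cdot 8\right) \left(-253\right) = \left(-56 + 64 + 72\right) \left(-253\right) = 80 \left(-253\right) = -20240$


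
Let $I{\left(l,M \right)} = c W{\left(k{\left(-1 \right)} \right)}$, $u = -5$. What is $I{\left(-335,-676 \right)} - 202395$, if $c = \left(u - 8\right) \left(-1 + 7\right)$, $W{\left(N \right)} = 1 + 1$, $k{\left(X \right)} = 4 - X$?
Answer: $-202551$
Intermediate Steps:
$W{\left(N \right)} = 2$
$c = -78$ ($c = \left(-5 - 8\right) \left(-1 + 7\right) = \left(-13\right) 6 = -78$)
$I{\left(l,M \right)} = -156$ ($I{\left(l,M \right)} = \left(-78\right) 2 = -156$)
$I{\left(-335,-676 \right)} - 202395 = -156 - 202395 = -202551$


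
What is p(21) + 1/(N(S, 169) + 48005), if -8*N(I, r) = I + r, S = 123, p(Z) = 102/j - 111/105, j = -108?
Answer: -40325099/20146770 ≈ -2.0016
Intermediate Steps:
p(Z) = -1261/630 (p(Z) = 102/(-108) - 111/105 = 102*(-1/108) - 111*1/105 = -17/18 - 37/35 = -1261/630)
N(I, r) = -I/8 - r/8 (N(I, r) = -(I + r)/8 = -I/8 - r/8)
p(21) + 1/(N(S, 169) + 48005) = -1261/630 + 1/((-⅛*123 - ⅛*169) + 48005) = -1261/630 + 1/((-123/8 - 169/8) + 48005) = -1261/630 + 1/(-73/2 + 48005) = -1261/630 + 1/(95937/2) = -1261/630 + 2/95937 = -40325099/20146770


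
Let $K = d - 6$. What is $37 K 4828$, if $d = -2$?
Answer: $-1429088$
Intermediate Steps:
$K = -8$ ($K = -2 - 6 = -8$)
$37 K 4828 = 37 \left(-8\right) 4828 = \left(-296\right) 4828 = -1429088$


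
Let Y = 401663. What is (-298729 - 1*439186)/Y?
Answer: -737915/401663 ≈ -1.8371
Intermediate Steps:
(-298729 - 1*439186)/Y = (-298729 - 1*439186)/401663 = (-298729 - 439186)*(1/401663) = -737915*1/401663 = -737915/401663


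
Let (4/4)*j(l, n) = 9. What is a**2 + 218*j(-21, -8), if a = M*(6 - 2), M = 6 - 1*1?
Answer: 2362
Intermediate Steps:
M = 5 (M = 6 - 1 = 5)
j(l, n) = 9
a = 20 (a = 5*(6 - 2) = 5*4 = 20)
a**2 + 218*j(-21, -8) = 20**2 + 218*9 = 400 + 1962 = 2362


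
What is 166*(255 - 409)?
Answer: -25564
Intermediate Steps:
166*(255 - 409) = 166*(-154) = -25564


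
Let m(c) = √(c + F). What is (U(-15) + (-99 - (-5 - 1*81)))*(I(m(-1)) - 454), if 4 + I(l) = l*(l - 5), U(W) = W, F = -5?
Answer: 12992 + 140*I*√6 ≈ 12992.0 + 342.93*I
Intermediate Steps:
m(c) = √(-5 + c) (m(c) = √(c - 5) = √(-5 + c))
I(l) = -4 + l*(-5 + l) (I(l) = -4 + l*(l - 5) = -4 + l*(-5 + l))
(U(-15) + (-99 - (-5 - 1*81)))*(I(m(-1)) - 454) = (-15 + (-99 - (-5 - 1*81)))*((-4 + (√(-5 - 1))² - 5*√(-5 - 1)) - 454) = (-15 + (-99 - (-5 - 81)))*((-4 + (√(-6))² - 5*I*√6) - 454) = (-15 + (-99 - 1*(-86)))*((-4 + (I*√6)² - 5*I*√6) - 454) = (-15 + (-99 + 86))*((-4 - 6 - 5*I*√6) - 454) = (-15 - 13)*((-10 - 5*I*√6) - 454) = -28*(-464 - 5*I*√6) = 12992 + 140*I*√6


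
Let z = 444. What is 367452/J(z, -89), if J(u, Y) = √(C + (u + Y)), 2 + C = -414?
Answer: -367452*I*√61/61 ≈ -47047.0*I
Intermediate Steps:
C = -416 (C = -2 - 414 = -416)
J(u, Y) = √(-416 + Y + u) (J(u, Y) = √(-416 + (u + Y)) = √(-416 + (Y + u)) = √(-416 + Y + u))
367452/J(z, -89) = 367452/(√(-416 - 89 + 444)) = 367452/(√(-61)) = 367452/((I*√61)) = 367452*(-I*√61/61) = -367452*I*√61/61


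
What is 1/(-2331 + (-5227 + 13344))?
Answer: 1/5786 ≈ 0.00017283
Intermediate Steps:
1/(-2331 + (-5227 + 13344)) = 1/(-2331 + 8117) = 1/5786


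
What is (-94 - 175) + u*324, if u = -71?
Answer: -23273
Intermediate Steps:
(-94 - 175) + u*324 = (-94 - 175) - 71*324 = -269 - 23004 = -23273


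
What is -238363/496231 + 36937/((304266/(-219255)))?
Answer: -1339619929061181/50328740482 ≈ -26617.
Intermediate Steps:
-238363/496231 + 36937/((304266/(-219255))) = -238363*1/496231 + 36937/((304266*(-1/219255))) = -238363/496231 + 36937/(-101422/73085) = -238363/496231 + 36937*(-73085/101422) = -238363/496231 - 2699540645/101422 = -1339619929061181/50328740482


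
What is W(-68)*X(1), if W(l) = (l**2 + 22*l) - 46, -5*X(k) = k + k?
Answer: -6164/5 ≈ -1232.8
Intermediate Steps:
X(k) = -2*k/5 (X(k) = -(k + k)/5 = -2*k/5)
W(l) = -46 + l**2 + 22*l
W(-68)*X(1) = (-46 + (-68)**2 + 22*(-68))*(-2/5*1) = (-46 + 4624 - 1496)*(-2/5) = 3082*(-2/5) = -6164/5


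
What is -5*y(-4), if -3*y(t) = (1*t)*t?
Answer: 80/3 ≈ 26.667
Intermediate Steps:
y(t) = -t**2/3 (y(t) = -1*t*t/3 = -t*t/3 = -t**2/3)
-5*y(-4) = -(-5)*(-4)**2/3 = -(-5)*16/3 = -5*(-16/3) = 80/3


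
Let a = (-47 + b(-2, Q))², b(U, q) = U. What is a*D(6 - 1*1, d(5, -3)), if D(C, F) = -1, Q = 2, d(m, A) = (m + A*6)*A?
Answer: -2401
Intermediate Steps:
d(m, A) = A*(m + 6*A) (d(m, A) = (m + 6*A)*A = A*(m + 6*A))
a = 2401 (a = (-47 - 2)² = (-49)² = 2401)
a*D(6 - 1*1, d(5, -3)) = 2401*(-1) = -2401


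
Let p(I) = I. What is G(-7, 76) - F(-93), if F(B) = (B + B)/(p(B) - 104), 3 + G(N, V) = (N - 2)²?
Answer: 15180/197 ≈ 77.056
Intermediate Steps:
G(N, V) = -3 + (-2 + N)² (G(N, V) = -3 + (N - 2)² = -3 + (-2 + N)²)
F(B) = 2*B/(-104 + B) (F(B) = (B + B)/(B - 104) = (2*B)/(-104 + B) = 2*B/(-104 + B))
G(-7, 76) - F(-93) = (-3 + (-2 - 7)²) - 2*(-93)/(-104 - 93) = (-3 + (-9)²) - 2*(-93)/(-197) = (-3 + 81) - 2*(-93)*(-1)/197 = 78 - 1*186/197 = 78 - 186/197 = 15180/197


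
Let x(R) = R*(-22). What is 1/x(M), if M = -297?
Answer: 1/6534 ≈ 0.00015305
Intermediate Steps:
x(R) = -22*R
1/x(M) = 1/(-22*(-297)) = 1/6534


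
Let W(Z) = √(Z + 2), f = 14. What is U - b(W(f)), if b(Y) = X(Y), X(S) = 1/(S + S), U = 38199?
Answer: 305591/8 ≈ 38199.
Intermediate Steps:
X(S) = 1/(2*S)
W(Z) = √(2 + Z)
b(Y) = 1/(2*Y)
U - b(W(f)) = 38199 - 1/(2*(√(2 + 14))) = 38199 - 1/(2*(√16)) = 38199 - 1/(2*4) = 38199 - 1*⅛ = 38199 - ⅛ = 305591/8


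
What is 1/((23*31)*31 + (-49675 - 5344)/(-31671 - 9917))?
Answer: 1124/24845259 ≈ 4.5240e-5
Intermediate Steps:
1/((23*31)*31 + (-49675 - 5344)/(-31671 - 9917)) = 1/(713*31 - 55019/(-41588)) = 1/(22103 - 55019*(-1/41588)) = 1/(22103 + 1487/1124) = 1/(24845259/1124) = 1124/24845259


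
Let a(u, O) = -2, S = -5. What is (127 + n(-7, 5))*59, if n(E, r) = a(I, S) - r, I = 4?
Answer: 7080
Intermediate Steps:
n(E, r) = -2 - r
(127 + n(-7, 5))*59 = (127 + (-2 - 1*5))*59 = (127 + (-2 - 5))*59 = (127 - 7)*59 = 120*59 = 7080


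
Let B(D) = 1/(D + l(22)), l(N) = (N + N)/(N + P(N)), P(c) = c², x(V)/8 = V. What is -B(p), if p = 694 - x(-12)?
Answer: -23/18172 ≈ -0.0012657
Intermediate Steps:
x(V) = 8*V
p = 790 (p = 694 - 8*(-12) = 694 - 1*(-96) = 694 + 96 = 790)
l(N) = 2*N/(N + N²) (l(N) = (N + N)/(N + N²) = (2*N)/(N + N²) = 2*N/(N + N²))
B(D) = 1/(2/23 + D) (B(D) = 1/(D + 2/(1 + 22)) = 1/(D + 2/23) = 1/(2/23 + D))
-B(p) = -23/(2 + 23*790) = -23/(2 + 18170) = -23/18172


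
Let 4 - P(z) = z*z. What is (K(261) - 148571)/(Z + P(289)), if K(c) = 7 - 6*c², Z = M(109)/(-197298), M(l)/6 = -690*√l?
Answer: 5591862596618422530/838011786464080469 + 1404944808700*√109/838011786464080469 ≈ 6.6728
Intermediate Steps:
M(l) = -4140*√l (M(l) = 6*(-690*√l) = -4140*√l)
Z = 230*√109/10961 (Z = -4140*√109/(-197298) = -4140*√109*(-1/197298) = 230*√109/10961 ≈ 0.21907)
P(z) = 4 - z² (P(z) = 4 - z*z = 4 - z²)
(K(261) - 148571)/(Z + P(289)) = ((7 - 6*261²) - 148571)/(230*√109/10961 + (4 - 1*289²)) = ((7 - 6*68121) - 148571)/(230*√109/10961 + (4 - 1*83521)) = ((7 - 408726) - 148571)/(230*√109/10961 + (4 - 83521)) = (-408719 - 148571)/(230*√109/10961 - 83517) = -557290/(-83517 + 230*√109/10961)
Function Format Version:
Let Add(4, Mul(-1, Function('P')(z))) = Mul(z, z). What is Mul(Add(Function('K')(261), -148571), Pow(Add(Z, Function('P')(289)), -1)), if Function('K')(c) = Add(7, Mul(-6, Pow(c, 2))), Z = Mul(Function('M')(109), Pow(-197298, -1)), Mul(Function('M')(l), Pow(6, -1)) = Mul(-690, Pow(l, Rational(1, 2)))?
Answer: Add(Rational(5591862596618422530, 838011786464080469), Mul(Rational(1404944808700, 838011786464080469), Pow(109, Rational(1, 2)))) ≈ 6.6728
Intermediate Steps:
Function('M')(l) = Mul(-4140, Pow(l, Rational(1, 2))) (Function('M')(l) = Mul(6, Mul(-690, Pow(l, Rational(1, 2)))) = Mul(-4140, Pow(l, Rational(1, 2))))
Z = Mul(Rational(230, 10961), Pow(109, Rational(1, 2))) (Z = Mul(Mul(-4140, Pow(109, Rational(1, 2))), Pow(-197298, -1)) = Mul(Mul(-4140, Pow(109, Rational(1, 2))), Rational(-1, 197298)) = Mul(Rational(230, 10961), Pow(109, Rational(1, 2))) ≈ 0.21907)
Function('P')(z) = Add(4, Mul(-1, Pow(z, 2))) (Function('P')(z) = Add(4, Mul(-1, Mul(z, z))) = Add(4, Mul(-1, Pow(z, 2))))
Mul(Add(Function('K')(261), -148571), Pow(Add(Z, Function('P')(289)), -1)) = Mul(Add(Add(7, Mul(-6, Pow(261, 2))), -148571), Pow(Add(Mul(Rational(230, 10961), Pow(109, Rational(1, 2))), Add(4, Mul(-1, Pow(289, 2)))), -1)) = Mul(Add(Add(7, Mul(-6, 68121)), -148571), Pow(Add(Mul(Rational(230, 10961), Pow(109, Rational(1, 2))), Add(4, Mul(-1, 83521))), -1)) = Mul(Add(Add(7, -408726), -148571), Pow(Add(Mul(Rational(230, 10961), Pow(109, Rational(1, 2))), Add(4, -83521)), -1)) = Mul(Add(-408719, -148571), Pow(Add(Mul(Rational(230, 10961), Pow(109, Rational(1, 2))), -83517), -1)) = Mul(-557290, Pow(Add(-83517, Mul(Rational(230, 10961), Pow(109, Rational(1, 2)))), -1))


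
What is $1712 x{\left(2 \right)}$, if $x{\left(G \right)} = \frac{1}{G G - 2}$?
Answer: $856$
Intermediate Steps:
$x{\left(G \right)} = \frac{1}{-2 + G^{2}}$ ($x{\left(G \right)} = \frac{1}{G^{2} - 2} = \frac{1}{-2 + G^{2}}$)
$1712 x{\left(2 \right)} = \frac{1712}{-2 + 2^{2}} = \frac{1712}{-2 + 4} = \frac{1712}{2} = 1712 \cdot \frac{1}{2} = 856$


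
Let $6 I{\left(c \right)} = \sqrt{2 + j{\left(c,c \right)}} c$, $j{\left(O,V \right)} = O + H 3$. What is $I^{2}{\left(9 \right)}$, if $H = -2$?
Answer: $\frac{45}{4} \approx 11.25$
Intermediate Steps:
$j{\left(O,V \right)} = -6 + O$ ($j{\left(O,V \right)} = O - 6 = -6 + O$)
$I{\left(c \right)} = \frac{c \sqrt{-4 + c}}{6}$ ($I{\left(c \right)} = \frac{\sqrt{2 + \left(-6 + c\right)} c}{6} = \frac{\sqrt{-4 + c} c}{6} = \frac{c \sqrt{-4 + c}}{6}$)
$I^{2}{\left(9 \right)} = \left(\frac{1}{6} \cdot 9 \sqrt{-4 + 9}\right)^{2} = \left(\frac{1}{6} \cdot 9 \sqrt{5}\right)^{2} = \left(\frac{3 \sqrt{5}}{2}\right)^{2} = \frac{45}{4}$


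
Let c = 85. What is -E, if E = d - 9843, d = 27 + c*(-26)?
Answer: 12026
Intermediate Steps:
d = -2183 (d = 27 + 85*(-26) = 27 - 2210 = -2183)
E = -12026 (E = -2183 - 9843 = -12026)
-E = -1*(-12026) = 12026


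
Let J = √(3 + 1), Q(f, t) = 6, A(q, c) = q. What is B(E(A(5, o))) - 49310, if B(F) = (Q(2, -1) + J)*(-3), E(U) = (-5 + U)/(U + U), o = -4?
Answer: -49334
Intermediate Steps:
J = 2 (J = √4 = 2)
E(U) = (-5 + U)/(2*U) (E(U) = (-5 + U)/((2*U)) = (-5 + U)*(1/(2*U)) = (-5 + U)/(2*U))
B(F) = -24 (B(F) = (6 + 2)*(-3) = 8*(-3) = -24)
B(E(A(5, o))) - 49310 = -24 - 49310 = -49334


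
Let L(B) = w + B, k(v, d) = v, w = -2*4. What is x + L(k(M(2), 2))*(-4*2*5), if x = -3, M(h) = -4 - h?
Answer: 557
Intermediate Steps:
w = -8
L(B) = -8 + B
x + L(k(M(2), 2))*(-4*2*5) = -3 + (-8 + (-4 - 1*2))*(-4*2*5) = -3 + (-8 + (-4 - 2))*(-8*5) = -3 + (-8 - 6)*(-40) = -3 - 14*(-40) = -3 + 560 = 557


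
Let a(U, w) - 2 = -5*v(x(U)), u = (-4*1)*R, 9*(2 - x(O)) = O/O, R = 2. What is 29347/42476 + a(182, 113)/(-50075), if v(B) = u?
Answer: 1467767033/2126985700 ≈ 0.69007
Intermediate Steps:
x(O) = 17/9 (x(O) = 2 - O/(9*O) = 2 - ⅑*1 = 2 - ⅑ = 17/9)
u = -8 (u = -4*1*2 = -4*2 = -8)
v(B) = -8
a(U, w) = 42 (a(U, w) = 2 - 5*(-8) = 2 + 40 = 42)
29347/42476 + a(182, 113)/(-50075) = 29347/42476 + 42/(-50075) = 29347*(1/42476) + 42*(-1/50075) = 29347/42476 - 42/50075 = 1467767033/2126985700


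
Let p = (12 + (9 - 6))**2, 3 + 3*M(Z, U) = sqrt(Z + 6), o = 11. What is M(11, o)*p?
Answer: -225 + 75*sqrt(17) ≈ 84.233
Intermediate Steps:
M(Z, U) = -1 + sqrt(6 + Z)/3 (M(Z, U) = -1 + sqrt(Z + 6)/3 = -1 + sqrt(6 + Z)/3)
p = 225 (p = (12 + 3)**2 = 15**2 = 225)
M(11, o)*p = (-1 + sqrt(6 + 11)/3)*225 = (-1 + sqrt(17)/3)*225 = -225 + 75*sqrt(17)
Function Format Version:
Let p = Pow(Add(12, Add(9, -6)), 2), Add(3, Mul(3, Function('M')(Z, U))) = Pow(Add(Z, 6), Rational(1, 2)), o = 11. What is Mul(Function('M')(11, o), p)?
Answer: Add(-225, Mul(75, Pow(17, Rational(1, 2)))) ≈ 84.233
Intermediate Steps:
Function('M')(Z, U) = Add(-1, Mul(Rational(1, 3), Pow(Add(6, Z), Rational(1, 2)))) (Function('M')(Z, U) = Add(-1, Mul(Rational(1, 3), Pow(Add(Z, 6), Rational(1, 2)))) = Add(-1, Mul(Rational(1, 3), Pow(Add(6, Z), Rational(1, 2)))))
p = 225 (p = Pow(Add(12, 3), 2) = Pow(15, 2) = 225)
Mul(Function('M')(11, o), p) = Mul(Add(-1, Mul(Rational(1, 3), Pow(Add(6, 11), Rational(1, 2)))), 225) = Mul(Add(-1, Mul(Rational(1, 3), Pow(17, Rational(1, 2)))), 225) = Add(-225, Mul(75, Pow(17, Rational(1, 2))))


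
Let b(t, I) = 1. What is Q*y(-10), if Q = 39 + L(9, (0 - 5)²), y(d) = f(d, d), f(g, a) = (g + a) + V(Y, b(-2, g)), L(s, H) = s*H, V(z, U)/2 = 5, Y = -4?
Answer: -2640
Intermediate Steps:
V(z, U) = 10 (V(z, U) = 2*5 = 10)
L(s, H) = H*s
f(g, a) = 10 + a + g (f(g, a) = (g + a) + 10 = (a + g) + 10 = 10 + a + g)
y(d) = 10 + 2*d (y(d) = 10 + d + d = 10 + 2*d)
Q = 264 (Q = 39 + (0 - 5)²*9 = 39 + (-5)²*9 = 39 + 25*9 = 39 + 225 = 264)
Q*y(-10) = 264*(10 + 2*(-10)) = 264*(10 - 20) = 264*(-10) = -2640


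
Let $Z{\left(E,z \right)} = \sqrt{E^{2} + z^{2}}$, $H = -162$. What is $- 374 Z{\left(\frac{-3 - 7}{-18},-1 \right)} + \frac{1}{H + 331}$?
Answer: $\frac{1}{169} - \frac{374 \sqrt{106}}{9} \approx -427.83$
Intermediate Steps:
$- 374 Z{\left(\frac{-3 - 7}{-18},-1 \right)} + \frac{1}{H + 331} = - 374 \sqrt{\left(\frac{-3 - 7}{-18}\right)^{2} + \left(-1\right)^{2}} + \frac{1}{-162 + 331} = - 374 \sqrt{\left(\left(-3 - 7\right) \left(- \frac{1}{18}\right)\right)^{2} + 1} + \frac{1}{169} = - 374 \sqrt{\left(\left(-10\right) \left(- \frac{1}{18}\right)\right)^{2} + 1} + \frac{1}{169} = - 374 \sqrt{\left(\frac{5}{9}\right)^{2} + 1} + \frac{1}{169} = - 374 \sqrt{\frac{25}{81} + 1} + \frac{1}{169} = - 374 \sqrt{\frac{106}{81}} + \frac{1}{169} = - 374 \frac{\sqrt{106}}{9} + \frac{1}{169} = - \frac{374 \sqrt{106}}{9} + \frac{1}{169} = \frac{1}{169} - \frac{374 \sqrt{106}}{9}$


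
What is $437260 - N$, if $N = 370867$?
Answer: $66393$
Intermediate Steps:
$437260 - N = 437260 - 370867 = 66393$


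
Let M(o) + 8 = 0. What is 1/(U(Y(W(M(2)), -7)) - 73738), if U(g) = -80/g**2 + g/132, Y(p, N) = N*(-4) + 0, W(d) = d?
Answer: -1617/119234168 ≈ -1.3562e-5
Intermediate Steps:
M(o) = -8 (M(o) = -8 + 0 = -8)
Y(p, N) = -4*N (Y(p, N) = -4*N + 0 = -4*N)
U(g) = -80/g**2 + g/132 (U(g) = -80/g**2 + g*(1/132) = -80/g**2 + g/132)
1/(U(Y(W(M(2)), -7)) - 73738) = 1/((-80/(-4*(-7))**2 + (-4*(-7))/132) - 73738) = 1/((-80/28**2 + (1/132)*28) - 73738) = 1/((-80*1/784 + 7/33) - 73738) = 1/((-5/49 + 7/33) - 73738) = 1/(178/1617 - 73738) = 1/(-119234168/1617) = -1617/119234168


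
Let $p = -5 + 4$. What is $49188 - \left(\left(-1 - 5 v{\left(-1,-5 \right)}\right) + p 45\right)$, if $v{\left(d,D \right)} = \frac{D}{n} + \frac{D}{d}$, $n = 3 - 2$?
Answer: $49234$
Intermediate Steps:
$n = 1$
$v{\left(d,D \right)} = D + \frac{D}{d}$ ($v{\left(d,D \right)} = \frac{D}{1} + \frac{D}{d} = D 1 + \frac{D}{d} = D + \frac{D}{d}$)
$p = -1$
$49188 - \left(\left(-1 - 5 v{\left(-1,-5 \right)}\right) + p 45\right) = 49188 - \left(\left(-1 - 5 \left(-5 - \frac{5}{-1}\right)\right) - 45\right) = 49188 - \left(\left(-1 - 5 \left(-5 - -5\right)\right) - 45\right) = 49188 - \left(\left(-1 - 5 \left(-5 + 5\right)\right) - 45\right) = 49188 - \left(\left(-1 - 0\right) - 45\right) = 49188 - \left(\left(-1 + 0\right) - 45\right) = 49188 - \left(-1 - 45\right) = 49188 - -46 = 49188 + 46 = 49234$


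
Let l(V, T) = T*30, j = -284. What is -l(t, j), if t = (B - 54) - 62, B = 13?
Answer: 8520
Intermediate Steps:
t = -103 (t = (13 - 54) - 62 = -41 - 62 = -103)
l(V, T) = 30*T
-l(t, j) = -30*(-284) = -1*(-8520) = 8520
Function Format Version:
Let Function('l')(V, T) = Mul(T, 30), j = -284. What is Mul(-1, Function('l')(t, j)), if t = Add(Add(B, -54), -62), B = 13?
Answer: 8520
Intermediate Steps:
t = -103 (t = Add(Add(13, -54), -62) = Add(-41, -62) = -103)
Function('l')(V, T) = Mul(30, T)
Mul(-1, Function('l')(t, j)) = Mul(-1, Mul(30, -284)) = Mul(-1, -8520) = 8520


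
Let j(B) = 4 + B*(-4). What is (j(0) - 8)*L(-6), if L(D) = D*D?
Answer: -144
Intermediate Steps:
L(D) = D**2
j(B) = 4 - 4*B
(j(0) - 8)*L(-6) = ((4 - 4*0) - 8)*(-6)**2 = ((4 + 0) - 8)*36 = (4 - 8)*36 = -4*36 = -144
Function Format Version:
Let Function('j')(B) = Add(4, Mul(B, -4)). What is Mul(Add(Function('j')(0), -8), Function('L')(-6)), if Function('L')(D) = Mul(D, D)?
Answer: -144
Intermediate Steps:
Function('L')(D) = Pow(D, 2)
Function('j')(B) = Add(4, Mul(-4, B))
Mul(Add(Function('j')(0), -8), Function('L')(-6)) = Mul(Add(Add(4, Mul(-4, 0)), -8), Pow(-6, 2)) = Mul(Add(Add(4, 0), -8), 36) = Mul(Add(4, -8), 36) = Mul(-4, 36) = -144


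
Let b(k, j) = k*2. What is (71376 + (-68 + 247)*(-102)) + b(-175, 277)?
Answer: 52768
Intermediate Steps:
b(k, j) = 2*k
(71376 + (-68 + 247)*(-102)) + b(-175, 277) = (71376 + (-68 + 247)*(-102)) + 2*(-175) = (71376 + 179*(-102)) - 350 = (71376 - 18258) - 350 = 53118 - 350 = 52768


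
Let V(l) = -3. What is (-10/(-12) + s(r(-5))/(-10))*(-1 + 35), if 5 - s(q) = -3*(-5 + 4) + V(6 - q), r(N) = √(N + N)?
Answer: 34/3 ≈ 11.333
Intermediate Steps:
r(N) = √2*√N (r(N) = √(2*N) = √2*√N)
s(q) = 5 (s(q) = 5 - (-3*(-5 + 4) - 3) = 5 - (-3*(-1) - 3) = 5 - (3 - 3) = 5 - 1*0 = 5 + 0 = 5)
(-10/(-12) + s(r(-5))/(-10))*(-1 + 35) = (-10/(-12) + 5/(-10))*(-1 + 35) = (-10*(-1/12) + 5*(-⅒))*34 = (⅚ - ½)*34 = (⅓)*34 = 34/3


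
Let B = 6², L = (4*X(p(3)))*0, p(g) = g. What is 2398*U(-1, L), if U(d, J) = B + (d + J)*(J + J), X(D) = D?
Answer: 86328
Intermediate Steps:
L = 0 (L = (4*3)*0 = 12*0 = 0)
B = 36
U(d, J) = 36 + 2*J*(J + d) (U(d, J) = 36 + (d + J)*(J + J) = 36 + (J + d)*(2*J) = 36 + 2*J*(J + d))
2398*U(-1, L) = 2398*(36 + 2*0² + 2*0*(-1)) = 2398*(36 + 2*0 + 0) = 2398*(36 + 0 + 0) = 2398*36 = 86328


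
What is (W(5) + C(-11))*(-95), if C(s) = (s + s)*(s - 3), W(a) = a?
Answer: -29735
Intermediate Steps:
C(s) = 2*s*(-3 + s) (C(s) = (2*s)*(-3 + s) = 2*s*(-3 + s))
(W(5) + C(-11))*(-95) = (5 + 2*(-11)*(-3 - 11))*(-95) = (5 + 2*(-11)*(-14))*(-95) = (5 + 308)*(-95) = 313*(-95) = -29735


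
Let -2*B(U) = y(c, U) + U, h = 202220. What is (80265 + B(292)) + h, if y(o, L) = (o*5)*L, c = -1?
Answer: 283069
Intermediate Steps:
y(o, L) = 5*L*o (y(o, L) = (5*o)*L = 5*L*o)
B(U) = 2*U (B(U) = -(5*U*(-1) + U)/2 = -(-5*U + U)/2 = -(-2)*U = 2*U)
(80265 + B(292)) + h = (80265 + 2*292) + 202220 = (80265 + 584) + 202220 = 80849 + 202220 = 283069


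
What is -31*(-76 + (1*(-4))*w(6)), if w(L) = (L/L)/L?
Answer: 7130/3 ≈ 2376.7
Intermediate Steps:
w(L) = 1/L
-31*(-76 + (1*(-4))*w(6)) = -31*(-76 + (1*(-4))/6) = -31*(-76 - 4*⅙) = -31*(-76 - ⅔) = -31*(-230/3) = 7130/3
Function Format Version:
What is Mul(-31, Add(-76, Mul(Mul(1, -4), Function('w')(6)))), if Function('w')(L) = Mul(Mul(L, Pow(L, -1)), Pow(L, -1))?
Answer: Rational(7130, 3) ≈ 2376.7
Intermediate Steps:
Function('w')(L) = Pow(L, -1) (Function('w')(L) = Mul(1, Pow(L, -1)) = Pow(L, -1))
Mul(-31, Add(-76, Mul(Mul(1, -4), Function('w')(6)))) = Mul(-31, Add(-76, Mul(Mul(1, -4), Pow(6, -1)))) = Mul(-31, Add(-76, Mul(-4, Rational(1, 6)))) = Mul(-31, Add(-76, Rational(-2, 3))) = Mul(-31, Rational(-230, 3)) = Rational(7130, 3)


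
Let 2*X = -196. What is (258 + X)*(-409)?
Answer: -65440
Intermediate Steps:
X = -98 (X = (½)*(-196) = -98)
(258 + X)*(-409) = (258 - 98)*(-409) = 160*(-409) = -65440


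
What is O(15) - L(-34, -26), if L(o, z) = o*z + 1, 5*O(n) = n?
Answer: -882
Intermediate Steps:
O(n) = n/5
L(o, z) = 1 + o*z
O(15) - L(-34, -26) = (⅕)*15 - (1 - 34*(-26)) = 3 - (1 + 884) = 3 - 1*885 = 3 - 885 = -882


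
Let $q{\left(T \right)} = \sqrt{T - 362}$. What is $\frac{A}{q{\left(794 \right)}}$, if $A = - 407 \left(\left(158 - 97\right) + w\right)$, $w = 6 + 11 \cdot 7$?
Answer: $- 1628 \sqrt{3} \approx -2819.8$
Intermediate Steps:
$w = 83$ ($w = 6 + 77 = 83$)
$q{\left(T \right)} = \sqrt{-362 + T}$
$A = -58608$ ($A = - 407 \left(\left(158 - 97\right) + 83\right) = - 407 \left(61 + 83\right) = \left(-407\right) 144 = -58608$)
$\frac{A}{q{\left(794 \right)}} = - \frac{58608}{\sqrt{-362 + 794}} = - \frac{58608}{\sqrt{432}} = - \frac{58608}{12 \sqrt{3}} = - 58608 \frac{\sqrt{3}}{36} = - 1628 \sqrt{3}$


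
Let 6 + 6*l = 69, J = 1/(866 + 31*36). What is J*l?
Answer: 21/3964 ≈ 0.0052977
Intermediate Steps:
J = 1/1982 (J = 1/(866 + 1116) = 1/1982 ≈ 0.00050454)
l = 21/2 (l = -1 + (⅙)*69 = -1 + 23/2 = 21/2 ≈ 10.500)
J*l = (1/1982)*(21/2) = 21/3964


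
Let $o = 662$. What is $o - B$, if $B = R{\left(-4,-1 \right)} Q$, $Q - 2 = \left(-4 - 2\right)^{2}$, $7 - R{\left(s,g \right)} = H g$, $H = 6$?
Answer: $168$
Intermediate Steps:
$R{\left(s,g \right)} = 7 - 6 g$
$Q = 38$ ($Q = 2 + \left(-4 - 2\right)^{2} = 2 + \left(-6\right)^{2} = 2 + 36 = 38$)
$B = 494$ ($B = \left(7 - -6\right) 38 = \left(7 + 6\right) 38 = 13 \cdot 38 = 494$)
$o - B = 662 - 494 = 168$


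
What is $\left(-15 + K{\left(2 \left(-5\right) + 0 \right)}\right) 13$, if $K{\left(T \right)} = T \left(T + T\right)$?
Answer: $2405$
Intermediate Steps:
$K{\left(T \right)} = 2 T^{2}$ ($K{\left(T \right)} = T 2 T = 2 T^{2}$)
$\left(-15 + K{\left(2 \left(-5\right) + 0 \right)}\right) 13 = \left(-15 + 2 \left(2 \left(-5\right) + 0\right)^{2}\right) 13 = \left(-15 + 2 \left(-10 + 0\right)^{2}\right) 13 = \left(-15 + 2 \left(-10\right)^{2}\right) 13 = \left(-15 + 2 \cdot 100\right) 13 = \left(-15 + 200\right) 13 = 185 \cdot 13 = 2405$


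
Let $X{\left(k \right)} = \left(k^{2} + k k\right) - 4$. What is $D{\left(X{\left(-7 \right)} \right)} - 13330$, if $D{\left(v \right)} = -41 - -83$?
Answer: $-13288$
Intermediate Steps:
$X{\left(k \right)} = -4 + 2 k^{2}$ ($X{\left(k \right)} = \left(k^{2} + k^{2}\right) - 4 = 2 k^{2} - 4 = -4 + 2 k^{2}$)
$D{\left(v \right)} = 42$ ($D{\left(v \right)} = -41 + 83 = 42$)
$D{\left(X{\left(-7 \right)} \right)} - 13330 = 42 - 13330 = -13288$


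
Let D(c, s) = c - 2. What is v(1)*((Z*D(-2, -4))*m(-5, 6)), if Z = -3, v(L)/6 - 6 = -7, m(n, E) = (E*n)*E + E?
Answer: 12528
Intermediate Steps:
m(n, E) = E + n*E² (m(n, E) = n*E² + E = E + n*E²)
v(L) = -6 (v(L) = 36 + 6*(-7) = 36 - 42 = -6)
D(c, s) = -2 + c
v(1)*((Z*D(-2, -4))*m(-5, 6)) = -6*(-3*(-2 - 2))*6*(1 + 6*(-5)) = -6*(-3*(-4))*6*(1 - 30) = -72*6*(-29) = -72*(-174) = -6*(-2088) = 12528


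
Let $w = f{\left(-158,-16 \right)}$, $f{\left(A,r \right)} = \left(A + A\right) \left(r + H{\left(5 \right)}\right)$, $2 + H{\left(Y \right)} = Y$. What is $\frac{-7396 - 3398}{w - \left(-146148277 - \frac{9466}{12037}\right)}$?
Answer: $- \frac{43309126}{586412089237} \approx -7.3854 \cdot 10^{-5}$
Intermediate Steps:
$H{\left(Y \right)} = -2 + Y$
$f{\left(A,r \right)} = 2 A \left(3 + r\right)$ ($f{\left(A,r \right)} = \left(A + A\right) \left(r + \left(-2 + 5\right)\right) = 2 A \left(r + 3\right) = 2 A \left(3 + r\right)$)
$w = 4108$ ($w = 2 \left(-158\right) \left(3 - 16\right) = 2 \left(-158\right) \left(-13\right) = 4108$)
$\frac{-7396 - 3398}{w - \left(-146148277 - \frac{9466}{12037}\right)} = \frac{-7396 - 3398}{4108 - \left(-146148277 - \frac{9466}{12037}\right)} = - \frac{10794}{4108 - \left(- \frac{9466}{12037} + \frac{16423}{- \frac{1}{8899}}\right)} = - \frac{10794}{4108 + \left(\frac{9466}{12037} - -146148277\right)} = - \frac{10794}{4108 + \left(\frac{9466}{12037} + 146148277\right)} = - \frac{10794}{4108 + \frac{1759186819715}{12037}} = - \frac{10794}{\frac{1759236267711}{12037}} = \left(-10794\right) \frac{12037}{1759236267711} = - \frac{43309126}{586412089237}$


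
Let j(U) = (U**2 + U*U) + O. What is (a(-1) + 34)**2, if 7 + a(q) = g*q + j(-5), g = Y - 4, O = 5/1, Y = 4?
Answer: 6724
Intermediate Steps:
O = 5 (O = 5*1 = 5)
j(U) = 5 + 2*U**2 (j(U) = (U**2 + U*U) + 5 = (U**2 + U**2) + 5 = 2*U**2 + 5 = 5 + 2*U**2)
g = 0 (g = 4 - 4 = 0)
a(q) = 48 (a(q) = -7 + (0*q + (5 + 2*(-5)**2)) = -7 + (0 + (5 + 2*25)) = -7 + (0 + (5 + 50)) = -7 + (0 + 55) = -7 + 55 = 48)
(a(-1) + 34)**2 = (48 + 34)**2 = 82**2 = 6724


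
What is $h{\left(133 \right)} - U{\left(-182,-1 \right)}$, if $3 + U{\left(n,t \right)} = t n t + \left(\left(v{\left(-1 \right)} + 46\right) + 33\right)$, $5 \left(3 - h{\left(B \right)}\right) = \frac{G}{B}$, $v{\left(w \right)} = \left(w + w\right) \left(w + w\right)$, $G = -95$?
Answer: $\frac{736}{7} \approx 105.14$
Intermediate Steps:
$v{\left(w \right)} = 4 w^{2}$ ($v{\left(w \right)} = 2 w 2 w = 4 w^{2}$)
$h{\left(B \right)} = 3 + \frac{19}{B}$ ($h{\left(B \right)} = 3 - \frac{\left(-95\right) \frac{1}{B}}{5} = 3 + \frac{19}{B}$)
$U{\left(n,t \right)} = 80 + n t^{2}$ ($U{\left(n,t \right)} = -3 + \left(t n t + \left(\left(4 \left(-1\right)^{2} + 46\right) + 33\right)\right) = -3 + \left(n t t + \left(\left(4 \cdot 1 + 46\right) + 33\right)\right) = -3 + \left(n t^{2} + \left(\left(4 + 46\right) + 33\right)\right) = -3 + \left(n t^{2} + \left(50 + 33\right)\right) = -3 + \left(n t^{2} + 83\right) = -3 + \left(83 + n t^{2}\right) = 80 + n t^{2}$)
$h{\left(133 \right)} - U{\left(-182,-1 \right)} = \left(3 + \frac{19}{133}\right) - \left(80 - 182 \left(-1\right)^{2}\right) = \left(3 + 19 \cdot \frac{1}{133}\right) - \left(80 - 182\right) = \left(3 + \frac{1}{7}\right) - \left(80 - 182\right) = \frac{22}{7} - -102 = \frac{22}{7} + 102 = \frac{736}{7}$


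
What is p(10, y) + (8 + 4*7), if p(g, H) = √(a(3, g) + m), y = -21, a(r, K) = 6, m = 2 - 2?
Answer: 36 + √6 ≈ 38.449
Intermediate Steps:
m = 0
p(g, H) = √6 (p(g, H) = √(6 + 0) = √6)
p(10, y) + (8 + 4*7) = √6 + (8 + 4*7) = √6 + (8 + 28) = √6 + 36 = 36 + √6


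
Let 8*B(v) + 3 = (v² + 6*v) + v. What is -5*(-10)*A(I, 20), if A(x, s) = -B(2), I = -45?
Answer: -375/4 ≈ -93.750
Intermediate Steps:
B(v) = -3/8 + v²/8 + 7*v/8 (B(v) = -3/8 + ((v² + 6*v) + v)/8 = -3/8 + (v² + 7*v)/8 = -3/8 + (v²/8 + 7*v/8) = -3/8 + v²/8 + 7*v/8)
A(x, s) = -15/8 (A(x, s) = -(-3/8 + (⅛)*2² + (7/8)*2) = -(-3/8 + (⅛)*4 + 7/4) = -(-3/8 + ½ + 7/4) = -1*15/8 = -15/8)
-5*(-10)*A(I, 20) = -5*(-10)*(-15)/8 = -(-50)*(-15)/8 = -1*375/4 = -375/4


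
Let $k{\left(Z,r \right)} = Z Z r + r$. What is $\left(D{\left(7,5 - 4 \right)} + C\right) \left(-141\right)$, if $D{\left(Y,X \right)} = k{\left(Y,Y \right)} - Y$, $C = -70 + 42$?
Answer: $-44415$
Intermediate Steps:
$k{\left(Z,r \right)} = r + r Z^{2}$ ($k{\left(Z,r \right)} = Z^{2} r + r = r Z^{2} + r = r + r Z^{2}$)
$C = -28$
$D{\left(Y,X \right)} = - Y + Y \left(1 + Y^{2}\right)$ ($D{\left(Y,X \right)} = Y \left(1 + Y^{2}\right) - Y = - Y + Y \left(1 + Y^{2}\right)$)
$\left(D{\left(7,5 - 4 \right)} + C\right) \left(-141\right) = \left(7^{3} - 28\right) \left(-141\right) = \left(343 - 28\right) \left(-141\right) = 315 \left(-141\right) = -44415$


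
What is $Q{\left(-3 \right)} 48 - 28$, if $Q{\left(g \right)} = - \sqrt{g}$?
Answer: $-28 - 48 i \sqrt{3} \approx -28.0 - 83.138 i$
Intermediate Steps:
$Q{\left(-3 \right)} 48 - 28 = - \sqrt{-3} \cdot 48 - 28 = - i \sqrt{3} \cdot 48 - 28 = - 48 i \sqrt{3} - 28 = -28 - 48 i \sqrt{3}$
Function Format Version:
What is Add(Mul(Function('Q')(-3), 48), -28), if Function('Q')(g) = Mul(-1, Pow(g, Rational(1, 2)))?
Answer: Add(-28, Mul(-48, I, Pow(3, Rational(1, 2)))) ≈ Add(-28.000, Mul(-83.138, I))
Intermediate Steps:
Add(Mul(Function('Q')(-3), 48), -28) = Add(Mul(Mul(-1, Pow(-3, Rational(1, 2))), 48), -28) = Add(Mul(Mul(-1, Mul(I, Pow(3, Rational(1, 2)))), 48), -28) = Add(Mul(Mul(-1, I, Pow(3, Rational(1, 2))), 48), -28) = Add(Mul(-48, I, Pow(3, Rational(1, 2))), -28) = Add(-28, Mul(-48, I, Pow(3, Rational(1, 2))))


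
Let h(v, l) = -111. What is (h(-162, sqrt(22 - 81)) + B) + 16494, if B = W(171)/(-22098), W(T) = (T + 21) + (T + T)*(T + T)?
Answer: 60319063/3683 ≈ 16378.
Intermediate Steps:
W(T) = 21 + T + 4*T**2 (W(T) = (21 + T) + (2*T)*(2*T) = (21 + T) + 4*T**2 = 21 + T + 4*T**2)
B = -19526/3683 (B = (21 + 171 + 4*171**2)/(-22098) = (21 + 171 + 4*29241)*(-1/22098) = (21 + 171 + 116964)*(-1/22098) = 117156*(-1/22098) = -19526/3683 ≈ -5.3017)
(h(-162, sqrt(22 - 81)) + B) + 16494 = (-111 - 19526/3683) + 16494 = -428339/3683 + 16494 = 60319063/3683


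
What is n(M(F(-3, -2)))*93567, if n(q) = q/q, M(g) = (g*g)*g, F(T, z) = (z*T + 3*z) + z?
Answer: 93567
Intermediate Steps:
F(T, z) = 4*z + T*z (F(T, z) = (T*z + 3*z) + z = (3*z + T*z) + z = 4*z + T*z)
M(g) = g³ (M(g) = g²*g = g³)
n(q) = 1
n(M(F(-3, -2)))*93567 = 1*93567 = 93567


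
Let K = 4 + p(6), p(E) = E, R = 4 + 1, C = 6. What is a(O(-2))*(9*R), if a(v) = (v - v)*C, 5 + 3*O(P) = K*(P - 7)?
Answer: 0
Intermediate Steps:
R = 5
K = 10 (K = 4 + 6 = 10)
O(P) = -25 + 10*P/3 (O(P) = -5/3 + (10*(P - 7))/3 = -5/3 + (10*(-7 + P))/3 = -5/3 + (-70 + 10*P)/3 = -5/3 + (-70/3 + 10*P/3) = -25 + 10*P/3)
a(v) = 0 (a(v) = (v - v)*6 = 0*6 = 0)
a(O(-2))*(9*R) = 0*(9*5) = 0*45 = 0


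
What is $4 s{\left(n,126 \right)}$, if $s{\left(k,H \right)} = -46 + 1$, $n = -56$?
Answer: $-180$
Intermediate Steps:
$s{\left(k,H \right)} = -45$
$4 s{\left(n,126 \right)} = 4 \left(-45\right) = -180$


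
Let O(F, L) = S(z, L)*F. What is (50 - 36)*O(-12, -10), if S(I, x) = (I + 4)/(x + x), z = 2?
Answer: 252/5 ≈ 50.400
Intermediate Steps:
S(I, x) = (4 + I)/(2*x) (S(I, x) = (4 + I)/((2*x)) = (4 + I)*(1/(2*x)) = (4 + I)/(2*x))
O(F, L) = 3*F/L (O(F, L) = ((4 + 2)/(2*L))*F = ((½)*6/L)*F = (3/L)*F = 3*F/L)
(50 - 36)*O(-12, -10) = (50 - 36)*(3*(-12)/(-10)) = 14*(3*(-12)*(-⅒)) = 14*(18/5) = 252/5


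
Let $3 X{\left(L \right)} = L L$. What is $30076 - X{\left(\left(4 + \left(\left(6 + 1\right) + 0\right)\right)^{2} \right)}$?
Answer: $\frac{75587}{3} \approx 25196.0$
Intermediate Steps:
$X{\left(L \right)} = \frac{L^{2}}{3}$ ($X{\left(L \right)} = \frac{L L}{3} = \frac{L^{2}}{3}$)
$30076 - X{\left(\left(4 + \left(\left(6 + 1\right) + 0\right)\right)^{2} \right)} = 30076 - \frac{\left(\left(4 + \left(\left(6 + 1\right) + 0\right)\right)^{2}\right)^{2}}{3} = 30076 - \frac{\left(\left(4 + \left(7 + 0\right)\right)^{2}\right)^{2}}{3} = 30076 - \frac{\left(\left(4 + 7\right)^{2}\right)^{2}}{3} = 30076 - \frac{\left(11^{2}\right)^{2}}{3} = 30076 - \frac{121^{2}}{3} = 30076 - \frac{1}{3} \cdot 14641 = 30076 - \frac{14641}{3} = \frac{75587}{3}$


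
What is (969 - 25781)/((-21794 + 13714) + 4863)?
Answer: 24812/3217 ≈ 7.7128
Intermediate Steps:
(969 - 25781)/((-21794 + 13714) + 4863) = -24812/(-8080 + 4863) = -24812/(-3217) = -24812*(-1/3217) = 24812/3217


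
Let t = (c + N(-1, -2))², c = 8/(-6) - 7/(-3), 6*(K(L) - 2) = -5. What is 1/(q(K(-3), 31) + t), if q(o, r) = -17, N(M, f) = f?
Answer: -1/16 ≈ -0.062500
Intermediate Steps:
K(L) = 7/6 (K(L) = 2 + (⅙)*(-5) = 2 - ⅚ = 7/6)
c = 1 (c = 8*(-⅙) - 7*(-⅓) = -4/3 + 7/3 = 1)
t = 1 (t = (1 - 2)² = (-1)² = 1)
1/(q(K(-3), 31) + t) = 1/(-17 + 1) = 1/(-16) = -1/16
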